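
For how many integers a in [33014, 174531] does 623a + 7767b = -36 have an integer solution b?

18

gcd(7767, 623) = 1.
By Bézout, 623·(1895) + 7767·(-152) = 1.
Particular solution: (1683, -135).
General solution: a = 1683 + 7767t, b = -135 - 623t for integer t.
33014 ≤ 1683 + 7767t ≤ 174531 gives t ∈ [5, 22], which is 18 values.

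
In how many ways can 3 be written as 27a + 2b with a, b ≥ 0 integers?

0

gcd(27, 2) = 1  (27 = 13*2 + 1, 2 = 2*1).
Back-substituting, 27*(1) + 2*(-13) = 1.
Scale by 3: one solution is (3, -39). Reduce a mod 2: (1, -12).
General: a = 1 + 2t, b = -12 - 27t.
a ≥ 0 ⇒ t ≥ 0; b ≥ 0 ⇒ t ≤ -1. So t ∈ [0, -1]: 0 solutions.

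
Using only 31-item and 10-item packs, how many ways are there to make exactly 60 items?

Need nonnegative integers with 31j + 10k = 60.
gcd(31, 10) = 1, and 31·(1) + 10·(-3) = 1.
So (j₀, k₀) = (60, -180); general j = 60 + 10t, k = -180 - 31t.
j ≥ 0 ⇒ t ≥ -6; k ≥ 0 ⇒ t ≤ -6. That's 1 value of t.

1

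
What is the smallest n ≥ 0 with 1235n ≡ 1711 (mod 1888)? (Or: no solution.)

gcd(1888, 1235) = 1.
1 divides 1711, so solutions exist.
By Bézout, 1235×(-133) + 1888×(87) = 1.
So 1235×(-133) ≡ 1 (mod 1888); multiply by 1711: n ≡ -227563 (mod 1888).
Smallest nonnegative: n = -227563 mod 1888 = 885.

885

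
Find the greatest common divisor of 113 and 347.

1

gcd(347, 113):
  347 = 3*113 + 8
  113 = 14*8 + 1
  8 = 8*1
so gcd(347, 113) = 1.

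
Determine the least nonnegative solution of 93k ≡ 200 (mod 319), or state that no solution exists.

gcd(319, 93) = 1.
1 divides 200, so solutions exist.
By Bézout, 93*(-24) + 319*(7) = 1.
So 93*(-24) ≡ 1 (mod 319); multiply by 200: k ≡ -4800 (mod 319).
Smallest nonnegative: k = -4800 mod 319 = 304.

304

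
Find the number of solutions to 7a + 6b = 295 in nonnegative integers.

gcd(7, 6) = 1.
By Bézout, 7·(1) + 6·(-1) = 1.
One solution: (1, 48).
General: a = 1 + 6t, b = 48 - 7t.
a ≥ 0 ⇒ t ≥ 0; b ≥ 0 ⇒ t ≤ 6. So t ∈ [0, 6]: 7 solutions.

7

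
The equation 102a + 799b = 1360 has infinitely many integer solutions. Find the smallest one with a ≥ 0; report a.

gcd(799, 102) = 17  (799 = 7·102 + 85, 102 = 1·85 + 17, 85 = 5·17).
17 divides 1360, so solutions exist.
Back-substituting, 102·(8) + 799·(-1) = 17.
Scale by 1360/17 = 80: (a₀, b₀) = (640, -80).
General solution: a = 640 + 47t, b = -80 - 6t for integer t.
a ≥ 0: smallest is 640 mod 47 = 29 (at t = -13), with b = -2.

29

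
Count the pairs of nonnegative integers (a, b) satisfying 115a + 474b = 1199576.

gcd(474, 115) = 1.
By Bézout, 115×(169) + 474×(-41) = 1.
One solution: (440, 2424).
General: a = 440 + 474t, b = 2424 - 115t.
a ≥ 0 ⇒ t ≥ 0; b ≥ 0 ⇒ t ≤ 21. So t ∈ [0, 21]: 22 solutions.

22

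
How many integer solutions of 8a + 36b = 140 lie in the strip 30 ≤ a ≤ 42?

2

gcd(36, 8) = 4  (36 = 4×8 + 4, 8 = 2×4).
Back-substituting, 8×(-4) + 36×(1) = 4.
Scale by 35: particular solution (-140, 35); reduce a mod 9: (4, 3).
General solution: a = 4 + 9t, b = 3 - 2t for integer t.
30 ≤ 4 + 9t ≤ 42 gives t ∈ [3, 4], which is 2 values.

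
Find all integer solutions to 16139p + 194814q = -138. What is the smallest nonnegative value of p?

gcd(194814, 16139) = 1  (194814 = 12·16139 + 1146, 16139 = 14·1146 + 95, 1146 = 12·95 + 6, 95 = 15·6 + 5, 6 = 1·5 + 1, 5 = 5·1).
1 divides -138, so solutions exist.
Back-substituting, 16139·(-32809) + 194814·(2718) = 1.
Scale by -138/1 = -138: (p₀, q₀) = (4527642, -375084).
General solution: p = 4527642 + 194814t, q = -375084 - 16139t for integer t.
p ≥ 0: smallest is 4527642 mod 194814 = 46920 (at t = -23), with q = -3887.

46920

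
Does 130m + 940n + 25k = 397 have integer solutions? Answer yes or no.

no

gcd(940, 130) = 10  (940 = 7×130 + 30, 130 = 4×30 + 10, 30 = 3×10).
gcd(10, 25) = 5.
5 does not divide 397 (remainder 2), so no integer solutions.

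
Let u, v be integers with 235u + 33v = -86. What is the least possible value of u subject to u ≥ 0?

28

gcd(235, 33) = 1.
1 divides -86, so solutions exist.
By Bézout, 235×(-8) + 33×(57) = 1.
Scale by -86/1 = -86: (u₀, v₀) = (688, -4902).
General solution: u = 688 + 33t, v = -4902 - 235t for integer t.
u ≥ 0: smallest is 688 mod 33 = 28 (at t = -20), with v = -202.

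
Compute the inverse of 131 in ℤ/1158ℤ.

gcd(1158, 131) = 1.
By Bézout, 131*(221) + 1158*(-25) = 1.
So 131*221 ≡ 1 (mod 1158), and 221 mod 1158 = 221.

221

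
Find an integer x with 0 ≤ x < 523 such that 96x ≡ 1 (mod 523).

gcd(523, 96) = 1  (523 = 5×96 + 43, 96 = 2×43 + 10, 43 = 4×10 + 3, 10 = 3×3 + 1, 3 = 3×1).
Back-substituting, 96×(158) + 523×(-29) = 1.
So 96×158 ≡ 1 (mod 523), and 158 mod 523 = 158.

158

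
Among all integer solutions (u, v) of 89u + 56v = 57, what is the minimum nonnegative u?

gcd(89, 56) = 1  (89 = 1·56 + 33, 56 = 1·33 + 23, 33 = 1·23 + 10, 23 = 2·10 + 3, 10 = 3·3 + 1, 3 = 3·1).
1 divides 57, so solutions exist.
Back-substituting, 89·(17) + 56·(-27) = 1.
Scale by 57/1 = 57: (u₀, v₀) = (969, -1539).
General solution: u = 969 + 56t, v = -1539 - 89t for integer t.
u ≥ 0: smallest is 969 mod 56 = 17 (at t = -17), with v = -26.

17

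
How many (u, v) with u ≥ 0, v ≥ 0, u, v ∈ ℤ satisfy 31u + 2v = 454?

8

gcd(31, 2) = 1.
By Bézout, 31×(1) + 2×(-15) = 1.
One solution: (0, 227).
General: u = 0 + 2t, v = 227 - 31t.
u ≥ 0 ⇒ t ≥ 0; v ≥ 0 ⇒ t ≤ 7. So t ∈ [0, 7]: 8 solutions.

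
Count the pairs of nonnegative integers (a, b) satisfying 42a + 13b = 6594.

13

gcd(42, 13):
  42 = 3*13 + 3
  13 = 4*3 + 1
  3 = 3*1
so gcd(42, 13) = 1.
Back-substitute for Bézout coefficients:
  1 = 13 - 4*3
  ... = 42*(-4) + 13*(13)
Scale by 6594: one solution is (-26376, 85722). Reduce a mod 13: (1, 504).
General: a = 1 + 13t, b = 504 - 42t.
a ≥ 0 ⇒ t ≥ 0; b ≥ 0 ⇒ t ≤ 12. So t ∈ [0, 12]: 13 solutions.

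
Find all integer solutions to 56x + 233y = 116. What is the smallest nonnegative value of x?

gcd(233, 56) = 1.
1 divides 116, so solutions exist.
By Bézout, 56×(-104) + 233×(25) = 1.
Scale by 116/1 = 116: (x₀, y₀) = (-12064, 2900).
General solution: x = -12064 + 233t, y = 2900 - 56t for integer t.
x ≥ 0: smallest is -12064 mod 233 = 52 (at t = 52), with y = -12.

52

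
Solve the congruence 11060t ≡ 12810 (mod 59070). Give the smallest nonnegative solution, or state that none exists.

5796

gcd(59070, 11060) = 10.
10 divides 12810, so solutions exist.
By Bézout, 11060×(-2836) + 59070×(531) = 10.
So 11060×(-2836) ≡ 10 (mod 59070); multiply by 1281: t ≡ -3632916 (mod 5907).
Smallest nonnegative: t = -3632916 mod 5907 = 5796.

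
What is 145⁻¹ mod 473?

gcd(473, 145) = 1  (473 = 3×145 + 38, 145 = 3×38 + 31, 38 = 1×31 + 7, 31 = 4×7 + 3, 7 = 2×3 + 1, 3 = 3×1).
Back-substituting, 145×(-137) + 473×(42) = 1.
So 145×-137 ≡ 1 (mod 473), and -137 mod 473 = 336.

336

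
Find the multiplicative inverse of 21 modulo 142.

115

gcd(142, 21) = 1.
By Bézout, 21*(-27) + 142*(4) = 1.
So 21*-27 ≡ 1 (mod 142), and -27 mod 142 = 115.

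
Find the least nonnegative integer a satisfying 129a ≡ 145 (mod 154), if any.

25

gcd(154, 129):
  154 = 1×129 + 25
  129 = 5×25 + 4
  25 = 6×4 + 1
  4 = 4×1
so gcd(154, 129) = 1.
1 divides 145, so solutions exist.
Back-substitute for Bézout coefficients:
  1 = 25 - 6×4
  ... = 129×(-37) + 154×(31)
So 129×(-37) ≡ 1 (mod 154); multiply by 145: a ≡ -5365 (mod 154).
Smallest nonnegative: a = -5365 mod 154 = 25.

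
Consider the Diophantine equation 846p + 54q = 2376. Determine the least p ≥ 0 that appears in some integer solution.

0

gcd(846, 54) = 18.
18 divides 2376, so solutions exist.
By Bézout, 846*(-1) + 54*(16) = 18.
Scale by 2376/18 = 132: (p₀, q₀) = (-132, 2112).
General solution: p = -132 + 3t, q = 2112 - 47t for integer t.
p ≥ 0: smallest is -132 mod 3 = 0 (at t = 44), with q = 44.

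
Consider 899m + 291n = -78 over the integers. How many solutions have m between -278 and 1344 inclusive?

gcd(899, 291):
  899 = 3·291 + 26
  291 = 11·26 + 5
  26 = 5·5 + 1
  5 = 5·1
so gcd(899, 291) = 1.
Back-substitute for Bézout coefficients:
  1 = 26 - 5·5
  ... = 899·(56) + 291·(-173)
Scale by -78: particular solution (-4368, 13494); reduce m mod 291: (288, -890).
General solution: m = 288 + 291t, n = -890 - 899t for integer t.
-278 ≤ 288 + 291t ≤ 1344 gives t ∈ [-1, 3], which is 5 values.

5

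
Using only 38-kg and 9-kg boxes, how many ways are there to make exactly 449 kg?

1

Need nonnegative integers with 38j + 9k = 449.
gcd(38, 9) = 1, and 38·(-4) + 9·(17) = 1.
So (j₀, k₀) = (-1796, 7633); general j = -1796 + 9t, k = 7633 - 38t.
j ≥ 0 ⇒ t ≥ 200; k ≥ 0 ⇒ t ≤ 200. That's 1 value of t.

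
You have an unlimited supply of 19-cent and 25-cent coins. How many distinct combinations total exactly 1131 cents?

Need nonnegative integers with 19j + 25k = 1131.
gcd(19, 25) = 1, and 19·(4) + 25·(-3) = 1.
So (j₀, k₀) = (4524, -3393); general j = 4524 + 25t, k = -3393 - 19t.
j ≥ 0 ⇒ t ≥ -180; k ≥ 0 ⇒ t ≤ -179. That's 2 values of t.

2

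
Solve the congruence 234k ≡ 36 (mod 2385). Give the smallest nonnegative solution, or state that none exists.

204

gcd(2385, 234) = 9.
9 divides 36, so solutions exist.
By Bézout, 234×(51) + 2385×(-5) = 9.
So 234×(51) ≡ 9 (mod 2385); multiply by 4: k ≡ 204 (mod 265).
Smallest nonnegative: k = 204 mod 265 = 204.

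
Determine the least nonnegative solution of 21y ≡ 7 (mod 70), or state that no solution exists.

gcd(70, 21) = 7  (70 = 3·21 + 7, 21 = 3·7).
7 divides 7, so solutions exist.
Back-substituting, 21·(-3) + 70·(1) = 7.
So 21·(-3) ≡ 7 (mod 70); multiply by 1: y ≡ -3 (mod 10).
Smallest nonnegative: y = -3 mod 10 = 7.

7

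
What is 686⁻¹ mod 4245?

3521

gcd(4245, 686):
  4245 = 6·686 + 129
  686 = 5·129 + 41
  129 = 3·41 + 6
  41 = 6·6 + 5
  6 = 1·5 + 1
  5 = 5·1
so gcd(4245, 686) = 1.
Back-substitute for Bézout coefficients:
  1 = 6 - 1·5
  ... = 686·(-724) + 4245·(117)
So 686·-724 ≡ 1 (mod 4245), and -724 mod 4245 = 3521.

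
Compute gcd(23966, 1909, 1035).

gcd(23966, 1909):
  23966 = 12·1909 + 1058
  1909 = 1·1058 + 851
  1058 = 1·851 + 207
  851 = 4·207 + 23
  207 = 9·23
so gcd(23966, 1909) = 23.
gcd(23, 1035) = 23.

23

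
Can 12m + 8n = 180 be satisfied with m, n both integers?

yes

gcd(12, 8) = 4  (12 = 1×8 + 4, 8 = 2×4).
4 divides 180, so integer solutions exist.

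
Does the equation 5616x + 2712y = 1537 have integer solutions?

gcd(5616, 2712) = 24  (5616 = 2*2712 + 192, 2712 = 14*192 + 24, 192 = 8*24).
24 does not divide 1537 (remainder 1), so no integer solutions.

no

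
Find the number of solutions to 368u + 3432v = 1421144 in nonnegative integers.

gcd(3432, 368) = 8  (3432 = 9×368 + 120, 368 = 3×120 + 8, 120 = 15×8).
Back-substituting, 368×(28) + 3432×(-3) = 8.
Scale by 177643: one solution is (4974004, -532929). Reduce u mod 429: (178, 395).
General: u = 178 + 429t, v = 395 - 46t.
u ≥ 0 ⇒ t ≥ 0; v ≥ 0 ⇒ t ≤ 8. So t ∈ [0, 8]: 9 solutions.

9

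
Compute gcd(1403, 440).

1

gcd(1403, 440) = 1  (1403 = 3×440 + 83, 440 = 5×83 + 25, 83 = 3×25 + 8, 25 = 3×8 + 1, 8 = 8×1).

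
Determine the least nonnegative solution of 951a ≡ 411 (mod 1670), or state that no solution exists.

gcd(1670, 951):
  1670 = 1·951 + 719
  951 = 1·719 + 232
  719 = 3·232 + 23
  232 = 10·23 + 2
  23 = 11·2 + 1
  2 = 2·1
so gcd(1670, 951) = 1.
1 divides 411, so solutions exist.
Back-substitute for Bézout coefficients:
  1 = 23 - 11·2
  ... = 951·(-799) + 1670·(455)
So 951·(-799) ≡ 1 (mod 1670); multiply by 411: a ≡ -328389 (mod 1670).
Smallest nonnegative: a = -328389 mod 1670 = 601.

601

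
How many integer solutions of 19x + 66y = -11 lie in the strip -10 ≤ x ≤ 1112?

17

gcd(66, 19) = 1.
By Bézout, 19·(7) + 66·(-2) = 1.
Particular solution: (55, -16).
General solution: x = 55 + 66t, y = -16 - 19t for integer t.
-10 ≤ 55 + 66t ≤ 1112 gives t ∈ [0, 16], which is 17 values.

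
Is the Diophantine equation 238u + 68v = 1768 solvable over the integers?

yes

gcd(238, 68) = 34.
34 divides 1768, so integer solutions exist.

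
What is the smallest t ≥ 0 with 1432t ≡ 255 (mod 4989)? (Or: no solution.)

gcd(4989, 1432) = 1.
1 divides 255, so solutions exist.
By Bézout, 1432*(1627) + 4989*(-467) = 1.
So 1432*(1627) ≡ 1 (mod 4989); multiply by 255: t ≡ 414885 (mod 4989).
Smallest nonnegative: t = 414885 mod 4989 = 798.

798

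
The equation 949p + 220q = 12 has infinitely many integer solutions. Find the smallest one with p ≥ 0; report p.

48

gcd(949, 220):
  949 = 4·220 + 69
  220 = 3·69 + 13
  69 = 5·13 + 4
  13 = 3·4 + 1
  4 = 4·1
so gcd(949, 220) = 1.
1 divides 12, so solutions exist.
Back-substitute for Bézout coefficients:
  1 = 13 - 3·4
  ... = 949·(-51) + 220·(220)
Scale by 12/1 = 12: (p₀, q₀) = (-612, 2640).
General solution: p = -612 + 220t, q = 2640 - 949t for integer t.
p ≥ 0: smallest is -612 mod 220 = 48 (at t = 3), with q = -207.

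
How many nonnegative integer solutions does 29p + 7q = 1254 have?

gcd(29, 7):
  29 = 4×7 + 1
  7 = 7×1
so gcd(29, 7) = 1.
Back-substitute for Bézout coefficients:
  1 = 29 - 4×7
  ... = 29×(1) + 7×(-4)
Scale by 1254: one solution is (1254, -5016). Reduce p mod 7: (1, 175).
General: p = 1 + 7t, q = 175 - 29t.
p ≥ 0 ⇒ t ≥ 0; q ≥ 0 ⇒ t ≤ 6. So t ∈ [0, 6]: 7 solutions.

7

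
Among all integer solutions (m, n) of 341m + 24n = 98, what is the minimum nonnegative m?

gcd(341, 24):
  341 = 14·24 + 5
  24 = 4·5 + 4
  5 = 1·4 + 1
  4 = 4·1
so gcd(341, 24) = 1.
1 divides 98, so solutions exist.
Back-substitute for Bézout coefficients:
  1 = 5 - 1·4
  ... = 341·(5) + 24·(-71)
Scale by 98/1 = 98: (m₀, n₀) = (490, -6958).
General solution: m = 490 + 24t, n = -6958 - 341t for integer t.
m ≥ 0: smallest is 490 mod 24 = 10 (at t = -20), with n = -138.

10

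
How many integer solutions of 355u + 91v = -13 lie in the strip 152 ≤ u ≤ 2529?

26

gcd(355, 91) = 1.
By Bézout, 355·(10) + 91·(-39) = 1.
Particular solution: (52, -203).
General solution: u = 52 + 91t, v = -203 - 355t for integer t.
152 ≤ 52 + 91t ≤ 2529 gives t ∈ [2, 27], which is 26 values.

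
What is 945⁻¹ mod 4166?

gcd(4166, 945):
  4166 = 4×945 + 386
  945 = 2×386 + 173
  386 = 2×173 + 40
  173 = 4×40 + 13
  40 = 3×13 + 1
  13 = 13×1
so gcd(4166, 945) = 1.
Back-substitute for Bézout coefficients:
  1 = 40 - 3×13
  ... = 945×(-313) + 4166×(71)
So 945×-313 ≡ 1 (mod 4166), and -313 mod 4166 = 3853.

3853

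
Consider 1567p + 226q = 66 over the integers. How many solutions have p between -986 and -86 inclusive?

4

gcd(1567, 226) = 1.
By Bézout, 1567·(15) + 226·(-104) = 1.
Particular solution: (86, -596).
General solution: p = 86 + 226t, q = -596 - 1567t for integer t.
-986 ≤ 86 + 226t ≤ -86 gives t ∈ [-4, -1], which is 4 values.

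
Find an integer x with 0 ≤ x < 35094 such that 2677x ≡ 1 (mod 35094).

2635

gcd(35094, 2677) = 1.
By Bézout, 2677*(2635) + 35094*(-201) = 1.
So 2677*2635 ≡ 1 (mod 35094), and 2635 mod 35094 = 2635.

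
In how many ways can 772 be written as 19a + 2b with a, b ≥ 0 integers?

gcd(19, 2) = 1  (19 = 9*2 + 1, 2 = 2*1).
Back-substituting, 19*(1) + 2*(-9) = 1.
Scale by 772: one solution is (772, -6948). Reduce a mod 2: (0, 386).
General: a = 0 + 2t, b = 386 - 19t.
a ≥ 0 ⇒ t ≥ 0; b ≥ 0 ⇒ t ≤ 20. So t ∈ [0, 20]: 21 solutions.

21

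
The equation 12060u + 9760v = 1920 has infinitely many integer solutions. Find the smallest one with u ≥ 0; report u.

56

gcd(12060, 9760):
  12060 = 1·9760 + 2300
  9760 = 4·2300 + 560
  2300 = 4·560 + 60
  560 = 9·60 + 20
  60 = 3·20
so gcd(12060, 9760) = 20.
20 divides 1920, so solutions exist.
Back-substitute for Bézout coefficients:
  20 = 560 - 9·60
  ... = 12060·(-157) + 9760·(194)
Scale by 1920/20 = 96: (u₀, v₀) = (-15072, 18624).
General solution: u = -15072 + 488t, v = 18624 - 603t for integer t.
u ≥ 0: smallest is -15072 mod 488 = 56 (at t = 31), with v = -69.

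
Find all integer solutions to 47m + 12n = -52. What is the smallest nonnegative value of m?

4

gcd(47, 12) = 1  (47 = 3·12 + 11, 12 = 1·11 + 1, 11 = 11·1).
1 divides -52, so solutions exist.
Back-substituting, 47·(-1) + 12·(4) = 1.
Scale by -52/1 = -52: (m₀, n₀) = (52, -208).
General solution: m = 52 + 12t, n = -208 - 47t for integer t.
m ≥ 0: smallest is 52 mod 12 = 4 (at t = -4), with n = -20.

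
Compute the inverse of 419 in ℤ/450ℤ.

gcd(450, 419) = 1.
By Bézout, 419×(29) + 450×(-27) = 1.
So 419×29 ≡ 1 (mod 450), and 29 mod 450 = 29.

29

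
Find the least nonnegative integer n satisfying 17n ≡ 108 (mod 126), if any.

36

gcd(126, 17) = 1.
1 divides 108, so solutions exist.
By Bézout, 17*(-37) + 126*(5) = 1.
So 17*(-37) ≡ 1 (mod 126); multiply by 108: n ≡ -3996 (mod 126).
Smallest nonnegative: n = -3996 mod 126 = 36.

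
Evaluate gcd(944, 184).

gcd(944, 184):
  944 = 5*184 + 24
  184 = 7*24 + 16
  24 = 1*16 + 8
  16 = 2*8
so gcd(944, 184) = 8.

8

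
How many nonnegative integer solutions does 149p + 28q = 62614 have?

gcd(149, 28):
  149 = 5·28 + 9
  28 = 3·9 + 1
  9 = 9·1
so gcd(149, 28) = 1.
Back-substitute for Bézout coefficients:
  1 = 28 - 3·9
  ... = 149·(-3) + 28·(16)
Scale by 62614: one solution is (-187842, 1001824). Reduce p mod 28: (10, 2183).
General: p = 10 + 28t, q = 2183 - 149t.
p ≥ 0 ⇒ t ≥ 0; q ≥ 0 ⇒ t ≤ 14. So t ∈ [0, 14]: 15 solutions.

15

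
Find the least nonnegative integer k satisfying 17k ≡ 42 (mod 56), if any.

gcd(56, 17) = 1.
1 divides 42, so solutions exist.
By Bézout, 17×(-23) + 56×(7) = 1.
So 17×(-23) ≡ 1 (mod 56); multiply by 42: k ≡ -966 (mod 56).
Smallest nonnegative: k = -966 mod 56 = 42.

42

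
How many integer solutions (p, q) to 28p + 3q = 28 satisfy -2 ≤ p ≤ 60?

21

gcd(28, 3) = 1  (28 = 9*3 + 1, 3 = 3*1).
Back-substituting, 28*(1) + 3*(-9) = 1.
Scale by 28: particular solution (28, -252); reduce p mod 3: (1, 0).
General solution: p = 1 + 3t, q = 0 - 28t for integer t.
-2 ≤ 1 + 3t ≤ 60 gives t ∈ [-1, 19], which is 21 values.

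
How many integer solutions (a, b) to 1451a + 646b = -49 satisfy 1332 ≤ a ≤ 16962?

24

gcd(1451, 646) = 1.
By Bézout, 1451*(-65) + 646*(146) = 1.
Particular solution: (601, -1350).
General solution: a = 601 + 646t, b = -1350 - 1451t for integer t.
1332 ≤ 601 + 646t ≤ 16962 gives t ∈ [2, 25], which is 24 values.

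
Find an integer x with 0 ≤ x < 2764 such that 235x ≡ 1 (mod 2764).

247

gcd(2764, 235):
  2764 = 11·235 + 179
  235 = 1·179 + 56
  179 = 3·56 + 11
  56 = 5·11 + 1
  11 = 11·1
so gcd(2764, 235) = 1.
Back-substitute for Bézout coefficients:
  1 = 56 - 5·11
  ... = 235·(247) + 2764·(-21)
So 235·247 ≡ 1 (mod 2764), and 247 mod 2764 = 247.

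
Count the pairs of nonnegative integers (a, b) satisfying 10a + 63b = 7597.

12

gcd(63, 10) = 1  (63 = 6×10 + 3, 10 = 3×3 + 1, 3 = 3×1).
Back-substituting, 10×(19) + 63×(-3) = 1.
Scale by 7597: one solution is (144343, -22791). Reduce a mod 63: (10, 119).
General: a = 10 + 63t, b = 119 - 10t.
a ≥ 0 ⇒ t ≥ 0; b ≥ 0 ⇒ t ≤ 11. So t ∈ [0, 11]: 12 solutions.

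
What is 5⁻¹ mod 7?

gcd(7, 5) = 1.
By Bézout, 5·(3) + 7·(-2) = 1.
So 5·3 ≡ 1 (mod 7), and 3 mod 7 = 3.

3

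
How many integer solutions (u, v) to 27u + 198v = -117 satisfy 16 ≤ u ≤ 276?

12

gcd(198, 27) = 9.
By Bézout, 27·(-7) + 198·(1) = 9.
Particular solution: (3, -1).
General solution: u = 3 + 22t, v = -1 - 3t for integer t.
16 ≤ 3 + 22t ≤ 276 gives t ∈ [1, 12], which is 12 values.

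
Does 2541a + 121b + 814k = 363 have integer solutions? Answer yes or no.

yes

gcd(2541, 121):
  2541 = 21·121
so gcd(2541, 121) = 121.
gcd(121, 814) = 11.
11 divides 363, so integer solutions exist.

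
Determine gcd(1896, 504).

gcd(1896, 504):
  1896 = 3×504 + 384
  504 = 1×384 + 120
  384 = 3×120 + 24
  120 = 5×24
so gcd(1896, 504) = 24.

24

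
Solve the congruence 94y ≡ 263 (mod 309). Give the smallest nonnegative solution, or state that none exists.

gcd(309, 94) = 1  (309 = 3·94 + 27, 94 = 3·27 + 13, 27 = 2·13 + 1, 13 = 13·1).
1 divides 263, so solutions exist.
Back-substituting, 94·(-23) + 309·(7) = 1.
So 94·(-23) ≡ 1 (mod 309); multiply by 263: y ≡ -6049 (mod 309).
Smallest nonnegative: y = -6049 mod 309 = 131.

131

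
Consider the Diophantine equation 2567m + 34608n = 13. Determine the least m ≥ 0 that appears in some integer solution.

gcd(34608, 2567) = 1.
1 divides 13, so solutions exist.
By Bézout, 2567*(-3721) + 34608*(276) = 1.
Scale by 13/1 = 13: (m₀, n₀) = (-48373, 3588).
General solution: m = -48373 + 34608t, n = 3588 - 2567t for integer t.
m ≥ 0: smallest is -48373 mod 34608 = 20843 (at t = 2), with n = -1546.

20843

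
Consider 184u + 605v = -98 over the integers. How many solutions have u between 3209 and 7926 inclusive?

gcd(605, 184) = 1.
By Bézout, 184*(194) + 605*(-59) = 1.
Particular solution: (348, -106).
General solution: u = 348 + 605t, v = -106 - 184t for integer t.
3209 ≤ 348 + 605t ≤ 7926 gives t ∈ [5, 12], which is 8 values.

8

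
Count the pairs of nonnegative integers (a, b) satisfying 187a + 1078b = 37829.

2

gcd(1078, 187):
  1078 = 5*187 + 143
  187 = 1*143 + 44
  143 = 3*44 + 11
  44 = 4*11
so gcd(1078, 187) = 11.
Back-substitute for Bézout coefficients:
  11 = 143 - 3*44
  ... = 187*(-23) + 1078*(4)
Scale by 3439: one solution is (-79097, 13756). Reduce a mod 98: (87, 20).
General: a = 87 + 98t, b = 20 - 17t.
a ≥ 0 ⇒ t ≥ 0; b ≥ 0 ⇒ t ≤ 1. So t ∈ [0, 1]: 2 solutions.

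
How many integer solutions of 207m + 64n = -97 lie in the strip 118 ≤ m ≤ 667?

gcd(207, 64) = 1.
By Bézout, 207·(-17) + 64·(55) = 1.
Particular solution: (49, -160).
General solution: m = 49 + 64t, n = -160 - 207t for integer t.
118 ≤ 49 + 64t ≤ 667 gives t ∈ [2, 9], which is 8 values.

8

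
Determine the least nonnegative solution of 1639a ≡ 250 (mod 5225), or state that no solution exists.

gcd(5225, 1639):
  5225 = 3·1639 + 308
  1639 = 5·308 + 99
  308 = 3·99 + 11
  99 = 9·11
so gcd(5225, 1639) = 11.
11 does not divide 250, so the congruence has no solution.

no solution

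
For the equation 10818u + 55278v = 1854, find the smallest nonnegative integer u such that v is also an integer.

1993

gcd(55278, 10818) = 18  (55278 = 5·10818 + 1188, 10818 = 9·1188 + 126, 1188 = 9·126 + 54, 126 = 2·54 + 18, 54 = 3·18).
18 divides 1854, so solutions exist.
Back-substituting, 10818·(884) + 55278·(-173) = 18.
Scale by 1854/18 = 103: (u₀, v₀) = (91052, -17819).
General solution: u = 91052 + 3071t, v = -17819 - 601t for integer t.
u ≥ 0: smallest is 91052 mod 3071 = 1993 (at t = -29), with v = -390.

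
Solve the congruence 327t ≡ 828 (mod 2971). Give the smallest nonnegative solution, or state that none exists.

gcd(2971, 327):
  2971 = 9·327 + 28
  327 = 11·28 + 19
  28 = 1·19 + 9
  19 = 2·9 + 1
  9 = 9·1
so gcd(2971, 327) = 1.
1 divides 828, so solutions exist.
Back-substitute for Bézout coefficients:
  1 = 19 - 2·9
  ... = 327·(318) + 2971·(-35)
So 327·(318) ≡ 1 (mod 2971); multiply by 828: t ≡ 263304 (mod 2971).
Smallest nonnegative: t = 263304 mod 2971 = 1856.

1856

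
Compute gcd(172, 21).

gcd(172, 21):
  172 = 8×21 + 4
  21 = 5×4 + 1
  4 = 4×1
so gcd(172, 21) = 1.

1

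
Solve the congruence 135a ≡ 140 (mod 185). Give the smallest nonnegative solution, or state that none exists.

gcd(185, 135) = 5  (185 = 1×135 + 50, 135 = 2×50 + 35, 50 = 1×35 + 15, 35 = 2×15 + 5, 15 = 3×5).
5 divides 140, so solutions exist.
Back-substituting, 135×(11) + 185×(-8) = 5.
So 135×(11) ≡ 5 (mod 185); multiply by 28: a ≡ 308 (mod 37).
Smallest nonnegative: a = 308 mod 37 = 12.

12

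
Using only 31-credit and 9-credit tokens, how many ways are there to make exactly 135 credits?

Need nonnegative integers with 31j + 9k = 135.
gcd(31, 9) = 1, and 31·(-2) + 9·(7) = 1.
So (j₀, k₀) = (-270, 945); general j = -270 + 9t, k = 945 - 31t.
j ≥ 0 ⇒ t ≥ 30; k ≥ 0 ⇒ t ≤ 30. That's 1 value of t.

1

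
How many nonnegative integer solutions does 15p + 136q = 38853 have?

19

gcd(136, 15):
  136 = 9*15 + 1
  15 = 15*1
so gcd(136, 15) = 1.
Back-substitute for Bézout coefficients:
  1 = 136 - 9*15
  ... = 15*(-9) + 136*(1)
Scale by 38853: one solution is (-349677, 38853). Reduce p mod 136: (115, 273).
General: p = 115 + 136t, q = 273 - 15t.
p ≥ 0 ⇒ t ≥ 0; q ≥ 0 ⇒ t ≤ 18. So t ∈ [0, 18]: 19 solutions.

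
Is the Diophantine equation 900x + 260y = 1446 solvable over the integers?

gcd(900, 260) = 20  (900 = 3·260 + 120, 260 = 2·120 + 20, 120 = 6·20).
20 does not divide 1446 (remainder 6), so no integer solutions.

no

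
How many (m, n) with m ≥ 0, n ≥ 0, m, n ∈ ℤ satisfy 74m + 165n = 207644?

18

gcd(165, 74) = 1.
By Bézout, 74*(29) + 165*(-13) = 1.
One solution: (1, 1258).
General: m = 1 + 165t, n = 1258 - 74t.
m ≥ 0 ⇒ t ≥ 0; n ≥ 0 ⇒ t ≤ 17. So t ∈ [0, 17]: 18 solutions.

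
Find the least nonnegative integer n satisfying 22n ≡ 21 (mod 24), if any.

gcd(24, 22) = 2.
2 does not divide 21, so the congruence has no solution.

no solution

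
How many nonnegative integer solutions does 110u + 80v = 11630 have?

gcd(110, 80) = 10  (110 = 1*80 + 30, 80 = 2*30 + 20, 30 = 1*20 + 10, 20 = 2*10).
Back-substituting, 110*(3) + 80*(-4) = 10.
Scale by 1163: one solution is (3489, -4652). Reduce u mod 8: (1, 144).
General: u = 1 + 8t, v = 144 - 11t.
u ≥ 0 ⇒ t ≥ 0; v ≥ 0 ⇒ t ≤ 13. So t ∈ [0, 13]: 14 solutions.

14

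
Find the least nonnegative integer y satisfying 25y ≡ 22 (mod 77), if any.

44

gcd(77, 25):
  77 = 3*25 + 2
  25 = 12*2 + 1
  2 = 2*1
so gcd(77, 25) = 1.
1 divides 22, so solutions exist.
Back-substitute for Bézout coefficients:
  1 = 25 - 12*2
  ... = 25*(37) + 77*(-12)
So 25*(37) ≡ 1 (mod 77); multiply by 22: y ≡ 814 (mod 77).
Smallest nonnegative: y = 814 mod 77 = 44.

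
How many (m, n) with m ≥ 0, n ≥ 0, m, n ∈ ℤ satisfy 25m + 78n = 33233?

gcd(78, 25) = 1.
By Bézout, 25×(25) + 78×(-8) = 1.
One solution: (47, 411).
General: m = 47 + 78t, n = 411 - 25t.
m ≥ 0 ⇒ t ≥ 0; n ≥ 0 ⇒ t ≤ 16. So t ∈ [0, 16]: 17 solutions.

17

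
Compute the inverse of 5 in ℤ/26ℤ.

21

gcd(26, 5):
  26 = 5·5 + 1
  5 = 5·1
so gcd(26, 5) = 1.
Back-substitute for Bézout coefficients:
  1 = 26 - 5·5
  ... = 5·(-5) + 26·(1)
So 5·-5 ≡ 1 (mod 26), and -5 mod 26 = 21.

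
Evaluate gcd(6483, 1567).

1

gcd(6483, 1567):
  6483 = 4·1567 + 215
  1567 = 7·215 + 62
  215 = 3·62 + 29
  62 = 2·29 + 4
  29 = 7·4 + 1
  4 = 4·1
so gcd(6483, 1567) = 1.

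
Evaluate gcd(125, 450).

gcd(450, 125) = 25  (450 = 3×125 + 75, 125 = 1×75 + 50, 75 = 1×50 + 25, 50 = 2×25).

25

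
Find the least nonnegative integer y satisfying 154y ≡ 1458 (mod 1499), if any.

gcd(1499, 154) = 1.
1 divides 1458, so solutions exist.
By Bézout, 154·(-146) + 1499·(15) = 1.
So 154·(-146) ≡ 1 (mod 1499); multiply by 1458: y ≡ -212868 (mod 1499).
Smallest nonnegative: y = -212868 mod 1499 = 1489.

1489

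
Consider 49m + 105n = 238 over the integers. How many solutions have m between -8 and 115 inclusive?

9

gcd(105, 49) = 7  (105 = 2×49 + 7, 49 = 7×7).
Back-substituting, 49×(-2) + 105×(1) = 7.
Scale by 34: particular solution (-68, 34); reduce m mod 15: (7, -1).
General solution: m = 7 + 15t, n = -1 - 7t for integer t.
-8 ≤ 7 + 15t ≤ 115 gives t ∈ [-1, 7], which is 9 values.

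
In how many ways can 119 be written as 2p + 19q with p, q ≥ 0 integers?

3

gcd(19, 2) = 1.
By Bézout, 2*(-9) + 19*(1) = 1.
One solution: (12, 5).
General: p = 12 + 19t, q = 5 - 2t.
p ≥ 0 ⇒ t ≥ 0; q ≥ 0 ⇒ t ≤ 2. So t ∈ [0, 2]: 3 solutions.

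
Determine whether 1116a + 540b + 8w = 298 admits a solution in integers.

no

gcd(1116, 540) = 36  (1116 = 2·540 + 36, 540 = 15·36).
gcd(36, 8) = 4.
4 does not divide 298 (remainder 2), so no integer solutions.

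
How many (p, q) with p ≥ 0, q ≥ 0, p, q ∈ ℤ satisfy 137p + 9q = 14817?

gcd(137, 9) = 1.
By Bézout, 137·(-4) + 9·(61) = 1.
One solution: (6, 1555).
General: p = 6 + 9t, q = 1555 - 137t.
p ≥ 0 ⇒ t ≥ 0; q ≥ 0 ⇒ t ≤ 11. So t ∈ [0, 11]: 12 solutions.

12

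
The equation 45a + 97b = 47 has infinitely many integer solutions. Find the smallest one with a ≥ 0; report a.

42

gcd(97, 45):
  97 = 2×45 + 7
  45 = 6×7 + 3
  7 = 2×3 + 1
  3 = 3×1
so gcd(97, 45) = 1.
1 divides 47, so solutions exist.
Back-substitute for Bézout coefficients:
  1 = 7 - 2×3
  ... = 45×(-28) + 97×(13)
Scale by 47/1 = 47: (a₀, b₀) = (-1316, 611).
General solution: a = -1316 + 97t, b = 611 - 45t for integer t.
a ≥ 0: smallest is -1316 mod 97 = 42 (at t = 14), with b = -19.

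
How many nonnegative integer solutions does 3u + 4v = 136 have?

12

gcd(4, 3) = 1  (4 = 1·3 + 1, 3 = 3·1).
Back-substituting, 3·(-1) + 4·(1) = 1.
Scale by 136: one solution is (-136, 136). Reduce u mod 4: (0, 34).
General: u = 0 + 4t, v = 34 - 3t.
u ≥ 0 ⇒ t ≥ 0; v ≥ 0 ⇒ t ≤ 11. So t ∈ [0, 11]: 12 solutions.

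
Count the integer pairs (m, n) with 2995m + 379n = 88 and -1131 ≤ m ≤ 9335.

28

gcd(2995, 379) = 1  (2995 = 7×379 + 342, 379 = 1×342 + 37, 342 = 9×37 + 9, 37 = 4×9 + 1, 9 = 9×1).
Back-substituting, 2995×(-41) + 379×(324) = 1.
Scale by 88: particular solution (-3608, 28512); reduce m mod 379: (182, -1438).
General solution: m = 182 + 379t, n = -1438 - 2995t for integer t.
-1131 ≤ 182 + 379t ≤ 9335 gives t ∈ [-3, 24], which is 28 values.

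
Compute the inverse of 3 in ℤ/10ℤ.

7

gcd(10, 3):
  10 = 3*3 + 1
  3 = 3*1
so gcd(10, 3) = 1.
Back-substitute for Bézout coefficients:
  1 = 10 - 3*3
  ... = 3*(-3) + 10*(1)
So 3*-3 ≡ 1 (mod 10), and -3 mod 10 = 7.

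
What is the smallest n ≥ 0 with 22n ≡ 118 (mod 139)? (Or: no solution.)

18

gcd(139, 22) = 1.
1 divides 118, so solutions exist.
By Bézout, 22×(19) + 139×(-3) = 1.
So 22×(19) ≡ 1 (mod 139); multiply by 118: n ≡ 2242 (mod 139).
Smallest nonnegative: n = 2242 mod 139 = 18.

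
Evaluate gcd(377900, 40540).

20

gcd(377900, 40540):
  377900 = 9·40540 + 13040
  40540 = 3·13040 + 1420
  13040 = 9·1420 + 260
  1420 = 5·260 + 120
  260 = 2·120 + 20
  120 = 6·20
so gcd(377900, 40540) = 20.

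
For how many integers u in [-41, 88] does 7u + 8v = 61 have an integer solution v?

gcd(8, 7) = 1.
By Bézout, 7·(-1) + 8·(1) = 1.
Particular solution: (3, 5).
General solution: u = 3 + 8t, v = 5 - 7t for integer t.
-41 ≤ 3 + 8t ≤ 88 gives t ∈ [-5, 10], which is 16 values.

16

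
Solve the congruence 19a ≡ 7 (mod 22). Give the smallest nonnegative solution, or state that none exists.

5

gcd(22, 19):
  22 = 1×19 + 3
  19 = 6×3 + 1
  3 = 3×1
so gcd(22, 19) = 1.
1 divides 7, so solutions exist.
Back-substitute for Bézout coefficients:
  1 = 19 - 6×3
  ... = 19×(7) + 22×(-6)
So 19×(7) ≡ 1 (mod 22); multiply by 7: a ≡ 49 (mod 22).
Smallest nonnegative: a = 49 mod 22 = 5.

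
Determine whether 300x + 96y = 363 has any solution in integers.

gcd(300, 96) = 12  (300 = 3×96 + 12, 96 = 8×12).
12 does not divide 363 (remainder 3), so no integer solutions.

no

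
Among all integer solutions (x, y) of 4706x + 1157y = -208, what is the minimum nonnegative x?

27

gcd(4706, 1157) = 13  (4706 = 4·1157 + 78, 1157 = 14·78 + 65, 78 = 1·65 + 13, 65 = 5·13).
13 divides -208, so solutions exist.
Back-substituting, 4706·(15) + 1157·(-61) = 13.
Scale by -208/13 = -16: (x₀, y₀) = (-240, 976).
General solution: x = -240 + 89t, y = 976 - 362t for integer t.
x ≥ 0: smallest is -240 mod 89 = 27 (at t = 3), with y = -110.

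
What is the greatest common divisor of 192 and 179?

gcd(192, 179):
  192 = 1×179 + 13
  179 = 13×13 + 10
  13 = 1×10 + 3
  10 = 3×3 + 1
  3 = 3×1
so gcd(192, 179) = 1.

1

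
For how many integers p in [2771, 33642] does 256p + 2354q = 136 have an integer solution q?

gcd(2354, 256) = 2.
By Bézout, 256·(-377) + 2354·(41) = 2.
Particular solution: (258, -28).
General solution: p = 258 + 1177t, q = -28 - 128t for integer t.
2771 ≤ 258 + 1177t ≤ 33642 gives t ∈ [3, 28], which is 26 values.

26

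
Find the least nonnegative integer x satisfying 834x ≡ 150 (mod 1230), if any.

gcd(1230, 834) = 6  (1230 = 1*834 + 396, 834 = 2*396 + 42, 396 = 9*42 + 18, 42 = 2*18 + 6, 18 = 3*6).
6 divides 150, so solutions exist.
Back-substituting, 834*(59) + 1230*(-40) = 6.
So 834*(59) ≡ 6 (mod 1230); multiply by 25: x ≡ 1475 (mod 205).
Smallest nonnegative: x = 1475 mod 205 = 40.

40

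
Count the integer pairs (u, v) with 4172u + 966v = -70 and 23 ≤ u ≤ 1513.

gcd(4172, 966):
  4172 = 4*966 + 308
  966 = 3*308 + 42
  308 = 7*42 + 14
  42 = 3*14
so gcd(4172, 966) = 14.
Back-substitute for Bézout coefficients:
  14 = 308 - 7*42
  ... = 4172*(22) + 966*(-95)
Scale by -5: particular solution (-110, 475); reduce u mod 69: (28, -121).
General solution: u = 28 + 69t, v = -121 - 298t for integer t.
23 ≤ 28 + 69t ≤ 1513 gives t ∈ [0, 21], which is 22 values.

22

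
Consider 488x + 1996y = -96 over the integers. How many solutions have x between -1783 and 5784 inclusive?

gcd(1996, 488) = 4  (1996 = 4·488 + 44, 488 = 11·44 + 4, 44 = 11·4).
Back-substituting, 488·(45) + 1996·(-11) = 4.
Scale by -24: particular solution (-1080, 264); reduce x mod 499: (417, -102).
General solution: x = 417 + 499t, y = -102 - 122t for integer t.
-1783 ≤ 417 + 499t ≤ 5784 gives t ∈ [-4, 10], which is 15 values.

15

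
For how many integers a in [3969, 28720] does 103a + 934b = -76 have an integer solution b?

gcd(934, 103) = 1.
By Bézout, 103×(399) + 934×(-44) = 1.
Particular solution: (498, -55).
General solution: a = 498 + 934t, b = -55 - 103t for integer t.
3969 ≤ 498 + 934t ≤ 28720 gives t ∈ [4, 30], which is 27 values.

27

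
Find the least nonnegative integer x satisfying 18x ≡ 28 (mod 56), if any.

14

gcd(56, 18) = 2  (56 = 3×18 + 2, 18 = 9×2).
2 divides 28, so solutions exist.
Back-substituting, 18×(-3) + 56×(1) = 2.
So 18×(-3) ≡ 2 (mod 56); multiply by 14: x ≡ -42 (mod 28).
Smallest nonnegative: x = -42 mod 28 = 14.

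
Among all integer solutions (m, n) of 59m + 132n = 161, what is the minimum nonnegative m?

gcd(132, 59) = 1.
1 divides 161, so solutions exist.
By Bézout, 59×(47) + 132×(-21) = 1.
Scale by 161/1 = 161: (m₀, n₀) = (7567, -3381).
General solution: m = 7567 + 132t, n = -3381 - 59t for integer t.
m ≥ 0: smallest is 7567 mod 132 = 43 (at t = -57), with n = -18.

43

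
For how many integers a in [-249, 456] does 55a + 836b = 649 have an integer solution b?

9

gcd(836, 55) = 11  (836 = 15×55 + 11, 55 = 5×11).
Back-substituting, 55×(-15) + 836×(1) = 11.
Scale by 59: particular solution (-885, 59); reduce a mod 76: (27, -1).
General solution: a = 27 + 76t, b = -1 - 5t for integer t.
-249 ≤ 27 + 76t ≤ 456 gives t ∈ [-3, 5], which is 9 values.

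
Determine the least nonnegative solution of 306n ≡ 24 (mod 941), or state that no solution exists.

gcd(941, 306) = 1.
1 divides 24, so solutions exist.
By Bézout, 306×(409) + 941×(-133) = 1.
So 306×(409) ≡ 1 (mod 941); multiply by 24: n ≡ 9816 (mod 941).
Smallest nonnegative: n = 9816 mod 941 = 406.

406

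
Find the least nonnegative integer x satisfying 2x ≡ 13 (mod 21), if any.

gcd(21, 2):
  21 = 10×2 + 1
  2 = 2×1
so gcd(21, 2) = 1.
1 divides 13, so solutions exist.
Back-substitute for Bézout coefficients:
  1 = 21 - 10×2
  ... = 2×(-10) + 21×(1)
So 2×(-10) ≡ 1 (mod 21); multiply by 13: x ≡ -130 (mod 21).
Smallest nonnegative: x = -130 mod 21 = 17.

17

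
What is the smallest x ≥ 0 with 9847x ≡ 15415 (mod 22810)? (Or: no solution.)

gcd(22810, 9847):
  22810 = 2×9847 + 3116
  9847 = 3×3116 + 499
  3116 = 6×499 + 122
  499 = 4×122 + 11
  122 = 11×11 + 1
  11 = 11×1
so gcd(22810, 9847) = 1.
1 divides 15415, so solutions exist.
Back-substitute for Bézout coefficients:
  1 = 122 - 11×11
  ... = 9847×(-2057) + 22810×(888)
So 9847×(-2057) ≡ 1 (mod 22810); multiply by 15415: x ≡ -31708655 (mod 22810).
Smallest nonnegative: x = -31708655 mod 22810 = 20055.

20055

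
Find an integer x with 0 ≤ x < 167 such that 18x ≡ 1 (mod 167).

gcd(167, 18):
  167 = 9*18 + 5
  18 = 3*5 + 3
  5 = 1*3 + 2
  3 = 1*2 + 1
  2 = 2*1
so gcd(167, 18) = 1.
Back-substitute for Bézout coefficients:
  1 = 3 - 1*2
  ... = 18*(65) + 167*(-7)
So 18*65 ≡ 1 (mod 167), and 65 mod 167 = 65.

65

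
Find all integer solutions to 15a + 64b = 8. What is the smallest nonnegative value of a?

gcd(64, 15) = 1.
1 divides 8, so solutions exist.
By Bézout, 15*(-17) + 64*(4) = 1.
Scale by 8/1 = 8: (a₀, b₀) = (-136, 32).
General solution: a = -136 + 64t, b = 32 - 15t for integer t.
a ≥ 0: smallest is -136 mod 64 = 56 (at t = 3), with b = -13.

56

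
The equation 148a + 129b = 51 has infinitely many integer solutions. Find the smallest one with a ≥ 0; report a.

57

gcd(148, 129):
  148 = 1·129 + 19
  129 = 6·19 + 15
  19 = 1·15 + 4
  15 = 3·4 + 3
  4 = 1·3 + 1
  3 = 3·1
so gcd(148, 129) = 1.
1 divides 51, so solutions exist.
Back-substitute for Bézout coefficients:
  1 = 4 - 1·3
  ... = 148·(34) + 129·(-39)
Scale by 51/1 = 51: (a₀, b₀) = (1734, -1989).
General solution: a = 1734 + 129t, b = -1989 - 148t for integer t.
a ≥ 0: smallest is 1734 mod 129 = 57 (at t = -13), with b = -65.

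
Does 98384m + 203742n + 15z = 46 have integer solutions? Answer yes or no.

yes

gcd(203742, 98384):
  203742 = 2·98384 + 6974
  98384 = 14·6974 + 748
  6974 = 9·748 + 242
  748 = 3·242 + 22
  242 = 11·22
so gcd(203742, 98384) = 22.
gcd(22, 15) = 1.
1 divides 46, so integer solutions exist.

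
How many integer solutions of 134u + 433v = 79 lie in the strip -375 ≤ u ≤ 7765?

gcd(433, 134):
  433 = 3×134 + 31
  134 = 4×31 + 10
  31 = 3×10 + 1
  10 = 10×1
so gcd(433, 134) = 1.
Back-substitute for Bézout coefficients:
  1 = 31 - 3×10
  ... = 134×(-42) + 433×(13)
Scale by 79: particular solution (-3318, 1027); reduce u mod 433: (146, -45).
General solution: u = 146 + 433t, v = -45 - 134t for integer t.
-375 ≤ 146 + 433t ≤ 7765 gives t ∈ [-1, 17], which is 19 values.

19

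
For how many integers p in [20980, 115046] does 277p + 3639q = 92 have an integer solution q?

26

gcd(3639, 277):
  3639 = 13·277 + 38
  277 = 7·38 + 11
  38 = 3·11 + 5
  11 = 2·5 + 1
  5 = 5·1
so gcd(3639, 277) = 1.
Back-substitute for Bézout coefficients:
  1 = 11 - 2·5
  ... = 277·(670) + 3639·(-51)
Scale by 92: particular solution (61640, -4692); reduce p mod 3639: (3416, -260).
General solution: p = 3416 + 3639t, q = -260 - 277t for integer t.
20980 ≤ 3416 + 3639t ≤ 115046 gives t ∈ [5, 30], which is 26 values.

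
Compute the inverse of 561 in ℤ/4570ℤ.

gcd(4570, 561):
  4570 = 8*561 + 82
  561 = 6*82 + 69
  82 = 1*69 + 13
  69 = 5*13 + 4
  13 = 3*4 + 1
  4 = 4*1
so gcd(4570, 561) = 1.
Back-substitute for Bézout coefficients:
  1 = 13 - 3*4
  ... = 561*(-1059) + 4570*(130)
So 561*-1059 ≡ 1 (mod 4570), and -1059 mod 4570 = 3511.

3511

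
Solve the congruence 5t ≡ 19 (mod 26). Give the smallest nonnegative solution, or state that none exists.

9

gcd(26, 5):
  26 = 5*5 + 1
  5 = 5*1
so gcd(26, 5) = 1.
1 divides 19, so solutions exist.
Back-substitute for Bézout coefficients:
  1 = 26 - 5*5
  ... = 5*(-5) + 26*(1)
So 5*(-5) ≡ 1 (mod 26); multiply by 19: t ≡ -95 (mod 26).
Smallest nonnegative: t = -95 mod 26 = 9.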